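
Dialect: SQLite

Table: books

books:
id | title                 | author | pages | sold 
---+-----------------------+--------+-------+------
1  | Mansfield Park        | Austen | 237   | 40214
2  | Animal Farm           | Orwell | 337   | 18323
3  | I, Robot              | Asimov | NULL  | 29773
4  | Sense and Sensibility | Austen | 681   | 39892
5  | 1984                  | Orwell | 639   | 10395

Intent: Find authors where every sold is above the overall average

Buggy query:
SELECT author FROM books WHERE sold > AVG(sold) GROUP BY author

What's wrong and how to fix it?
Bug: WHERE evaluates per row before aggregation, so AVG() is unavailable

Fix: Compute the overall average in a scalar subquery and compare each group's MIN against it in HAVING

Corrected query:
SELECT author FROM books GROUP BY author HAVING MIN(sold) > (SELECT AVG(sold) FROM books)

Result:
author
------
Asimov
Austen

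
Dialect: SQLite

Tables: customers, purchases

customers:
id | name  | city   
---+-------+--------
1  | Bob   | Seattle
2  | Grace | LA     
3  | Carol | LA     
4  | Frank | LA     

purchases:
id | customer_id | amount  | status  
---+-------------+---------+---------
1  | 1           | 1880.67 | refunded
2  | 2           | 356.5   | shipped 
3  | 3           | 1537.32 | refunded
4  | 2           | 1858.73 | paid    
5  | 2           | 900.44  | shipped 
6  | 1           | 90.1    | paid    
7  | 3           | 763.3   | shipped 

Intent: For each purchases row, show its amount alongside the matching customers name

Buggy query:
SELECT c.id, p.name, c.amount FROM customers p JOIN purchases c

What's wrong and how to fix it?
Bug: Missing join condition: each purchases row is matched to all customers rows instead of just its own

Fix: Specify the join condition linking the foreign key to the parent id

Corrected query:
SELECT c.id, p.name, c.amount FROM customers p JOIN purchases c ON c.customer_id = p.id

Result:
id | name  | amount 
---+-------+--------
1  | Bob   | 1880.67
2  | Grace | 356.5  
3  | Carol | 1537.32
4  | Grace | 1858.73
5  | Grace | 900.44 
6  | Bob   | 90.1   
7  | Carol | 763.3  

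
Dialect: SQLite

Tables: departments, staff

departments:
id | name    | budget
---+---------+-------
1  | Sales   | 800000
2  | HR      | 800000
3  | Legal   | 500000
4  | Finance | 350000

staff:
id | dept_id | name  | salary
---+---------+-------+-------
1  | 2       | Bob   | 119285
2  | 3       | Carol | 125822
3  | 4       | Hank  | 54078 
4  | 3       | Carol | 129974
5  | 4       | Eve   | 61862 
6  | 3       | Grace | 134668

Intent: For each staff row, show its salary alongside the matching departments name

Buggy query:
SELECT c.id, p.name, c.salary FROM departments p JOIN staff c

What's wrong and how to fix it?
Bug: Missing join condition: each staff row is matched to all departments rows instead of just its own

Fix: Specify the join condition linking the foreign key to the parent id

Corrected query:
SELECT c.id, p.name, c.salary FROM departments p JOIN staff c ON c.dept_id = p.id

Result:
id | name    | salary
---+---------+-------
1  | HR      | 119285
2  | Legal   | 125822
3  | Finance | 54078 
4  | Legal   | 129974
5  | Finance | 61862 
6  | Legal   | 134668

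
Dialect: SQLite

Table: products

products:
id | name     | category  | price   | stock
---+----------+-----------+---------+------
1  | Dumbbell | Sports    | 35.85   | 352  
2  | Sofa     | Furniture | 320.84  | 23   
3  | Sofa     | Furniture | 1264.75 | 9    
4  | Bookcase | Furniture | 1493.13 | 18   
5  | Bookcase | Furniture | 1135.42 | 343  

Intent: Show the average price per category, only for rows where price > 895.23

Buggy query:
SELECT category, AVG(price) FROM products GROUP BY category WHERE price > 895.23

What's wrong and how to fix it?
Bug: Row-level WHERE must come before GROUP BY in the clause order

Fix: Move the WHERE clause before GROUP BY

Corrected query:
SELECT category, AVG(price) FROM products WHERE price > 895.23 GROUP BY category

Result:
category  | AVG(price) 
----------+------------
Furniture | 1297.766667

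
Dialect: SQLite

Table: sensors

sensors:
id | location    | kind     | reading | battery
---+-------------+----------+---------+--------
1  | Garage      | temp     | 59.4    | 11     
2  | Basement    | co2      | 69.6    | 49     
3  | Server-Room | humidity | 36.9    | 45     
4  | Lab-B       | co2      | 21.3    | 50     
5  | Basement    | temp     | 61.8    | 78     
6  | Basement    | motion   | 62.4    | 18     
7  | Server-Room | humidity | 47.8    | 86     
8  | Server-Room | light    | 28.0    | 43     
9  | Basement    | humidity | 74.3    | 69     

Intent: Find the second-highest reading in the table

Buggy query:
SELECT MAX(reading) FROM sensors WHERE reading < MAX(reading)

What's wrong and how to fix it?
Bug: MAX(reading) on the right of the comparison is an aggregate-in-WHERE error

Fix: Put the inner MAX in a scalar subquery

Corrected query:
SELECT MAX(reading) FROM sensors WHERE reading < (SELECT MAX(reading) FROM sensors)

Result:
MAX(reading)
------------
69.6        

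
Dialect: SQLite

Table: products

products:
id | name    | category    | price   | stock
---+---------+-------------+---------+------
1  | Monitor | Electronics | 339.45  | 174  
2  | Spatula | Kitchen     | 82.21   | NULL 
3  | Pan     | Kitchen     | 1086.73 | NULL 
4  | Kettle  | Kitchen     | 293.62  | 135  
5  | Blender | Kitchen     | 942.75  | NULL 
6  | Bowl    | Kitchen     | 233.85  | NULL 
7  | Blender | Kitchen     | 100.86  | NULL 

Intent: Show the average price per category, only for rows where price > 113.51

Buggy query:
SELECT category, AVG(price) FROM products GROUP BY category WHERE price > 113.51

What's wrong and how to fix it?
Bug: Row-level WHERE must come before GROUP BY in the clause order

Fix: Place WHERE between FROM and GROUP BY

Corrected query:
SELECT category, AVG(price) FROM products WHERE price > 113.51 GROUP BY category

Result:
category    | AVG(price)
------------+-----------
Electronics | 339.45    
Kitchen     | 639.2375  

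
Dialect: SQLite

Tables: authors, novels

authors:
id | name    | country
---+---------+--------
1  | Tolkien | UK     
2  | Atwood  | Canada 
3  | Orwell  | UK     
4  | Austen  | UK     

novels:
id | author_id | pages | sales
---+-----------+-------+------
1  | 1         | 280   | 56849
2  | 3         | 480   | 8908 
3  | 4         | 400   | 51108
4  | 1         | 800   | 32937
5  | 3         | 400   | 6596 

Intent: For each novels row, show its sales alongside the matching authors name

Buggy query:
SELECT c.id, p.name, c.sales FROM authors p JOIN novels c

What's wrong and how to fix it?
Bug: Missing join condition: each novels row is matched to all authors rows instead of just its own

Fix: Add ON c.author_id = p.id to the JOIN

Corrected query:
SELECT c.id, p.name, c.sales FROM authors p JOIN novels c ON c.author_id = p.id

Result:
id | name    | sales
---+---------+------
1  | Tolkien | 56849
2  | Orwell  | 8908 
3  | Austen  | 51108
4  | Tolkien | 32937
5  | Orwell  | 6596 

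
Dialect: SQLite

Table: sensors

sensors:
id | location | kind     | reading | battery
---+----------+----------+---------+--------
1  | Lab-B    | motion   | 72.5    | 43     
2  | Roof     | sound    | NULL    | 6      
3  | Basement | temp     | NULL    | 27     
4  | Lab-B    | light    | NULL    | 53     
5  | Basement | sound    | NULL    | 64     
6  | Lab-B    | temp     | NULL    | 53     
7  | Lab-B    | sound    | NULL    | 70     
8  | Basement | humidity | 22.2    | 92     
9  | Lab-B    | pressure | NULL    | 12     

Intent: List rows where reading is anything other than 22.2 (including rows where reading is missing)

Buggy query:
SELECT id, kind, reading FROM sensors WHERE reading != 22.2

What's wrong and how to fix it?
Bug: 'reading != 22.2' is unknown when reading is NULL, so NULL rows are silently excluded

Fix: Add an explicit OR reading IS NULL to include the missing-value rows

Corrected query:
SELECT id, kind, reading FROM sensors WHERE reading != 22.2 OR reading IS NULL

Result:
id | kind     | reading
---+----------+--------
1  | motion   | 72.5   
2  | sound    | NULL   
3  | temp     | NULL   
4  | light    | NULL   
5  | sound    | NULL   
6  | temp     | NULL   
7  | sound    | NULL   
9  | pressure | NULL   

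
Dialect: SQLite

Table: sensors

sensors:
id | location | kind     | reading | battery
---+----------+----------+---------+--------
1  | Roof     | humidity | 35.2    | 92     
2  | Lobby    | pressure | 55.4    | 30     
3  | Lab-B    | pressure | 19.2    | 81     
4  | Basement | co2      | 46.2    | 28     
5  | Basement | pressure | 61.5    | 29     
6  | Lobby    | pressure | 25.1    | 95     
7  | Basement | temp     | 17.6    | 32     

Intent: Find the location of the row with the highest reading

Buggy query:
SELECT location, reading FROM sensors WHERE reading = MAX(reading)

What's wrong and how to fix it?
Bug: MAX(reading) is an aggregate and cannot be used directly in WHERE

Fix: Wrap MAX in a scalar subquery so WHERE compares against a single value

Corrected query:
SELECT location, reading FROM sensors WHERE reading = (SELECT MAX(reading) FROM sensors)

Result:
location | reading
---------+--------
Basement | 61.5   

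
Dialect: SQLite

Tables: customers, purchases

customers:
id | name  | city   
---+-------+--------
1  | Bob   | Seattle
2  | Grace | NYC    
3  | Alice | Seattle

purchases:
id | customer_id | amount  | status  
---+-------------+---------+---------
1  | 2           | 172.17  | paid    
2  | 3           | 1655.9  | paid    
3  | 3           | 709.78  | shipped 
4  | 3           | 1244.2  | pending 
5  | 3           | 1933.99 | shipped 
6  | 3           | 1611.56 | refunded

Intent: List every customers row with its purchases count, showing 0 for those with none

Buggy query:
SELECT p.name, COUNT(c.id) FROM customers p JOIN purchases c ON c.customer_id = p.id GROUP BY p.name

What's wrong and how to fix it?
Bug: An inner join excludes parents with zero children

Fix: Use LEFT JOIN so parents without children still appear (COUNT(c.id) gives 0)

Corrected query:
SELECT p.name, COUNT(c.id) FROM customers p LEFT JOIN purchases c ON c.customer_id = p.id GROUP BY p.name

Result:
name  | COUNT(c.id)
------+------------
Alice | 5          
Bob   | 0          
Grace | 1          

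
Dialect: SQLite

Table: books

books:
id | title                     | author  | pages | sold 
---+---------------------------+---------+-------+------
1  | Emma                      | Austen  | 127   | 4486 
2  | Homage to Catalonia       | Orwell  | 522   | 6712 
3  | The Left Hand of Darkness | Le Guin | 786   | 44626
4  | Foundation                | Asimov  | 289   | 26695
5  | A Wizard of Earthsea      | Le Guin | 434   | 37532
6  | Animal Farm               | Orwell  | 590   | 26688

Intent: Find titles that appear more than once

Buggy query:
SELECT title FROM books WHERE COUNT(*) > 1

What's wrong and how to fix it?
Bug: COUNT(*) is an aggregate and cannot be used in WHERE

Fix: Group first, then use HAVING for the count condition

Corrected query:
SELECT title FROM books GROUP BY title HAVING COUNT(*) > 1

Result:
(no rows)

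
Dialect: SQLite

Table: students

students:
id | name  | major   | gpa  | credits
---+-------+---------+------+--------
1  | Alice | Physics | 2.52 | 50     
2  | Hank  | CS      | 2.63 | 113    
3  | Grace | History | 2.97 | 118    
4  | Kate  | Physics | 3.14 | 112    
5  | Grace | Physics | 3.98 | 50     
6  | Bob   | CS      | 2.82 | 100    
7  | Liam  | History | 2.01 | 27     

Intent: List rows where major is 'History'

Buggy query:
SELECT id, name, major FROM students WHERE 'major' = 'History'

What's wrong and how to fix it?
Bug: Single quotes denote string literals in SQL; the column name is being compared as a constant string

Fix: Reference the column as major without single quotes

Corrected query:
SELECT id, name, major FROM students WHERE major = 'History'

Result:
id | name  | major  
---+-------+--------
3  | Grace | History
7  | Liam  | History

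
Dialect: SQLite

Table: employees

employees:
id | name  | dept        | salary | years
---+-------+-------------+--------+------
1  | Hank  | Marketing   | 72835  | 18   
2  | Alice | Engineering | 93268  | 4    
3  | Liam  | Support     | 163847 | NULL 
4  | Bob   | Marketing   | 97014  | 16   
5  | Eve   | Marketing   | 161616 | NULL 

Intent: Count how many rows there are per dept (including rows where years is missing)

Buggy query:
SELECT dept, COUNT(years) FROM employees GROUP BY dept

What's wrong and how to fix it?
Bug: COUNT(years) skips NULLs, so groups with missing years are undercounted

Fix: Replace COUNT(years) with COUNT(*)

Corrected query:
SELECT dept, COUNT(*) FROM employees GROUP BY dept

Result:
dept        | COUNT(*)
------------+---------
Engineering | 1       
Marketing   | 3       
Support     | 1       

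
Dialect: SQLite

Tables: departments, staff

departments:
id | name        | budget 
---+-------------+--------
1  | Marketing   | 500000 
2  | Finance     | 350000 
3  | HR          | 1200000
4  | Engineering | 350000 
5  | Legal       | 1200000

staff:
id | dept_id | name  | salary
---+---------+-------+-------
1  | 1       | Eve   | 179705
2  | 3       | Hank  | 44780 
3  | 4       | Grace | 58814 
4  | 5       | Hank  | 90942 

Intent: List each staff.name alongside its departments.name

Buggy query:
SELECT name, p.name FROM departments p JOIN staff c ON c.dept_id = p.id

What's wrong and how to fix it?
Bug: Both tables have a 'name' column; the unqualified reference is ambiguous

Fix: Prefix ambiguous columns with the table alias

Corrected query:
SELECT c.name, p.name FROM departments p JOIN staff c ON c.dept_id = p.id

Result:
name  | name       
------+------------
Eve   | Marketing  
Hank  | HR         
Grace | Engineering
Hank  | Legal      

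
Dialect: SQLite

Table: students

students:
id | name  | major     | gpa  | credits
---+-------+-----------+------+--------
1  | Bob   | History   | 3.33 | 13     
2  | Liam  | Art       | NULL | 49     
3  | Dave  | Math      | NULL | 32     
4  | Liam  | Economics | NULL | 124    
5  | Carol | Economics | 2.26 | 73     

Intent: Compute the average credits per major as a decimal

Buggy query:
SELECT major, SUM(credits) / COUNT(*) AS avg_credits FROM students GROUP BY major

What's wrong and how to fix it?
Bug: SUM(credits) and COUNT(*) are both integers; the division truncates the fractional part

Fix: Multiply by 1.0 (or CAST to REAL) to force floating-point division

Corrected query:
SELECT major, SUM(credits) * 1.0 / COUNT(*) AS avg_credits FROM students GROUP BY major

Result:
major     | avg_credits
----------+------------
Art       | 49         
Economics | 98.5       
History   | 13         
Math      | 32         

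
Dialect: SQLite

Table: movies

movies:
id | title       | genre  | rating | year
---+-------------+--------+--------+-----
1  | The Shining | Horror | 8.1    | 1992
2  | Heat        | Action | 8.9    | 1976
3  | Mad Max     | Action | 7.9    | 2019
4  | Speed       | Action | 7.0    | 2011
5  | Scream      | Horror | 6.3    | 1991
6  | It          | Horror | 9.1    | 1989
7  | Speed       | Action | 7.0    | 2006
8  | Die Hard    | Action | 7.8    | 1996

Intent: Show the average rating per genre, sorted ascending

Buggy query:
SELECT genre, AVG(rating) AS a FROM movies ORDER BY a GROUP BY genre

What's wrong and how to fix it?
Bug: ORDER BY appears before GROUP BY; SQL clause order requires GROUP BY first

Fix: Reorder: SELECT … FROM … GROUP BY … ORDER BY …

Corrected query:
SELECT genre, AVG(rating) AS a FROM movies GROUP BY genre ORDER BY a

Result:
genre  | a       
-------+---------
Action | 7.72    
Horror | 7.833333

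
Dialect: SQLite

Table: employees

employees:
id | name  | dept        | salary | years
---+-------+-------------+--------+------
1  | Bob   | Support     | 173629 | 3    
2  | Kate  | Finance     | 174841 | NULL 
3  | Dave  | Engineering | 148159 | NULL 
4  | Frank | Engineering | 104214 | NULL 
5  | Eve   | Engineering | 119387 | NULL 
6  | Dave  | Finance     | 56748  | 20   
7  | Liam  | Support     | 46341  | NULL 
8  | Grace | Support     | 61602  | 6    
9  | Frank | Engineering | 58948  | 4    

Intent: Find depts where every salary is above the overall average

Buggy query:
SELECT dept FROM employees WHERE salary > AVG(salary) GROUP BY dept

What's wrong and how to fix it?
Bug: WHERE evaluates per row before aggregation, so AVG() is unavailable

Fix: Compute the overall average in a scalar subquery and compare each group's MIN against it in HAVING

Corrected query:
SELECT dept FROM employees GROUP BY dept HAVING MIN(salary) > (SELECT AVG(salary) FROM employees)

Result:
(no rows)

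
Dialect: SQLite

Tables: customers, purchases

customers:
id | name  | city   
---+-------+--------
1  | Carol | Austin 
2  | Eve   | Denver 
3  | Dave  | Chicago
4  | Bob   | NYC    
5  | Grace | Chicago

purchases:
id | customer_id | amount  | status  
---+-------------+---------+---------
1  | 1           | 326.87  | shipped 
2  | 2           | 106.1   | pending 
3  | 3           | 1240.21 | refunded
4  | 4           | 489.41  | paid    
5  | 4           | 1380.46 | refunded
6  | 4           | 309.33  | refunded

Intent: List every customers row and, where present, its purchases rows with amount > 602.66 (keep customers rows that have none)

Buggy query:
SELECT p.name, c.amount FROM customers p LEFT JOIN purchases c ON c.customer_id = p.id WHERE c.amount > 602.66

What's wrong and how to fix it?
Bug: Filtering c.amount in WHERE discards the NULL rows produced by LEFT JOIN, turning it into an inner join

Fix: Put 'c.amount > 602.66' in the JOIN's ON clause instead of WHERE

Corrected query:
SELECT p.name, c.amount FROM customers p LEFT JOIN purchases c ON c.customer_id = p.id AND c.amount > 602.66

Result:
name  | amount 
------+--------
Carol | NULL   
Eve   | NULL   
Dave  | 1240.21
Bob   | 1380.46
Grace | NULL   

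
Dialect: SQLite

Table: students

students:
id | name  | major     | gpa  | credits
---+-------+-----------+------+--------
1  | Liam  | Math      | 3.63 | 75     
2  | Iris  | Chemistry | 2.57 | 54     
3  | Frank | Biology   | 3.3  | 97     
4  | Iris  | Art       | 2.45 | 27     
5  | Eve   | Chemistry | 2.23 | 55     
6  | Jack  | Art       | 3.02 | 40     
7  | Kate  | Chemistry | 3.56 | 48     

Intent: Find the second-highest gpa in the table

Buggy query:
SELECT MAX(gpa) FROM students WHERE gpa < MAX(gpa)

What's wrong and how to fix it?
Bug: The inner MAX is an aggregate inside WHERE, which is not allowed

Fix: Put the inner MAX in a scalar subquery

Corrected query:
SELECT MAX(gpa) FROM students WHERE gpa < (SELECT MAX(gpa) FROM students)

Result:
MAX(gpa)
--------
3.56    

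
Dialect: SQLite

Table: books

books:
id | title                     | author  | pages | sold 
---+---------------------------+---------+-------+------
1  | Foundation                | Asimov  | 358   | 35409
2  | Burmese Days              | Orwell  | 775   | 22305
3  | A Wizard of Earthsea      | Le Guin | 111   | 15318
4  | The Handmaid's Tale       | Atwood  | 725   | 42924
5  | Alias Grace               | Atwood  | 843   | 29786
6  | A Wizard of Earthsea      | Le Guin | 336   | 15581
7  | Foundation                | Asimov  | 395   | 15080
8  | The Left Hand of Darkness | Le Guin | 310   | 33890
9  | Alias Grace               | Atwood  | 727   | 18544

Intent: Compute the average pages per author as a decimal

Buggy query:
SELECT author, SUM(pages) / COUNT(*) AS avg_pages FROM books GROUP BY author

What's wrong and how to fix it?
Bug: SUM(pages) and COUNT(*) are both integers; the division truncates the fractional part

Fix: Cast one side to REAL so the division keeps the fractional part

Corrected query:
SELECT author, SUM(pages) * 1.0 / COUNT(*) AS avg_pages FROM books GROUP BY author

Result:
author  | avg_pages 
--------+-----------
Asimov  | 376.5     
Atwood  | 765       
Le Guin | 252.333333
Orwell  | 775       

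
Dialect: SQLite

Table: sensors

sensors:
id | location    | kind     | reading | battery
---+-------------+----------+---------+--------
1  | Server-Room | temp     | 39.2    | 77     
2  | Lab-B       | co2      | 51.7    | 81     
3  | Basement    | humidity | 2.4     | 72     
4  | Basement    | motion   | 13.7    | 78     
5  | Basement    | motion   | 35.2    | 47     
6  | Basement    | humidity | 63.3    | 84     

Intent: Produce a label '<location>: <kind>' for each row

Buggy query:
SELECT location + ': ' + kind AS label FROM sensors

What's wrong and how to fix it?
Bug: SQLite uses || for string concatenation; + coerces text to numbers (yielding 0)

Fix: Replace + with || to concatenate text

Corrected query:
SELECT location || ': ' || kind AS label FROM sensors

Result:
label             
------------------
Server-Room: temp 
Lab-B: co2        
Basement: humidity
Basement: motion  
Basement: motion  
Basement: humidity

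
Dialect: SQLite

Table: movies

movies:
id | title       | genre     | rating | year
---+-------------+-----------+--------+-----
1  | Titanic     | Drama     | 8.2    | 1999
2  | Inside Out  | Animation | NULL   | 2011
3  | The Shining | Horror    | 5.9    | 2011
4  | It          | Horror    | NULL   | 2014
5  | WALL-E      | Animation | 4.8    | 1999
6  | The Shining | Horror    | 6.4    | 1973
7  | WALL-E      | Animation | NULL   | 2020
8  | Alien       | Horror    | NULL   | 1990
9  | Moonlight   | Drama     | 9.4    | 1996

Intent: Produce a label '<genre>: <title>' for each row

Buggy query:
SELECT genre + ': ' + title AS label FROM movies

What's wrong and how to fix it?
Bug: SQLite uses || for string concatenation; + coerces text to numbers (yielding 0)

Fix: Use the || operator for string concatenation

Corrected query:
SELECT genre || ': ' || title AS label FROM movies

Result:
label                
---------------------
Drama: Titanic       
Animation: Inside Out
Horror: The Shining  
Horror: It           
Animation: WALL-E    
Horror: The Shining  
Animation: WALL-E    
Horror: Alien        
Drama: Moonlight     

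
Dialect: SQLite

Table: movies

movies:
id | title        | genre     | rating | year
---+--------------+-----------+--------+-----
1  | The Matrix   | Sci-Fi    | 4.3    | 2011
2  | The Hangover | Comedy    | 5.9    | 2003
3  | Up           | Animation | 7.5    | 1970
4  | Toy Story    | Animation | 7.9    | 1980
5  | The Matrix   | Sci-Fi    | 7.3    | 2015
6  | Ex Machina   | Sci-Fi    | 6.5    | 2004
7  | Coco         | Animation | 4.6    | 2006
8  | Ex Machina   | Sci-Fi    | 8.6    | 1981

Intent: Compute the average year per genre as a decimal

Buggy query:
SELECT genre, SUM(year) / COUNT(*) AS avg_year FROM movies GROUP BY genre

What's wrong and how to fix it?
Bug: Both operands are integers, so '/' performs integer division and truncates

Fix: Cast one side to REAL so the division keeps the fractional part

Corrected query:
SELECT genre, SUM(year) * 1.0 / COUNT(*) AS avg_year FROM movies GROUP BY genre

Result:
genre     | avg_year   
----------+------------
Animation | 1985.333333
Comedy    | 2003       
Sci-Fi    | 2002.75    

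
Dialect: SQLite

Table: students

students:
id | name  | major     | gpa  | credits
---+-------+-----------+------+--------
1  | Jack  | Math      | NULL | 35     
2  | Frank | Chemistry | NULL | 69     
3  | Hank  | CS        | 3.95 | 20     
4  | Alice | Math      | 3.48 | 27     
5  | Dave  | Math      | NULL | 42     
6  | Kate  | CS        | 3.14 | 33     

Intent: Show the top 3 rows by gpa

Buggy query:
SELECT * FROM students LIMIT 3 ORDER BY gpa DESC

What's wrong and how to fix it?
Bug: LIMIT must come after ORDER BY

Fix: Swap the clauses: ORDER BY first, then LIMIT

Corrected query:
SELECT * FROM students ORDER BY gpa DESC LIMIT 3

Result:
id | name  | major | gpa  | credits
---+-------+-------+------+--------
3  | Hank  | CS    | 3.95 | 20     
4  | Alice | Math  | 3.48 | 27     
6  | Kate  | CS    | 3.14 | 33     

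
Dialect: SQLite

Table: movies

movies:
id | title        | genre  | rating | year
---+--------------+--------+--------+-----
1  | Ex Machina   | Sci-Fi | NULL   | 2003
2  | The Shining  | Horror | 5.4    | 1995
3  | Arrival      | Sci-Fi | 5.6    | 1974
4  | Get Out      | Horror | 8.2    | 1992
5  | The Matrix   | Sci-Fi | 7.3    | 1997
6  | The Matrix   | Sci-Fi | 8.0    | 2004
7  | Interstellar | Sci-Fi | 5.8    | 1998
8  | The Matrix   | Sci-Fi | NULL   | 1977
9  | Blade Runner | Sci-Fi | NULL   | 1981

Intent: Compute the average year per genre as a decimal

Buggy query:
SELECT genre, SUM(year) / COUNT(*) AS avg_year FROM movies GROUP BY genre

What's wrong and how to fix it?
Bug: Both operands are integers, so '/' performs integer division and truncates

Fix: Multiply by 1.0 (or CAST to REAL) to force floating-point division

Corrected query:
SELECT genre, SUM(year) * 1.0 / COUNT(*) AS avg_year FROM movies GROUP BY genre

Result:
genre  | avg_year   
-------+------------
Horror | 1993.5     
Sci-Fi | 1990.571429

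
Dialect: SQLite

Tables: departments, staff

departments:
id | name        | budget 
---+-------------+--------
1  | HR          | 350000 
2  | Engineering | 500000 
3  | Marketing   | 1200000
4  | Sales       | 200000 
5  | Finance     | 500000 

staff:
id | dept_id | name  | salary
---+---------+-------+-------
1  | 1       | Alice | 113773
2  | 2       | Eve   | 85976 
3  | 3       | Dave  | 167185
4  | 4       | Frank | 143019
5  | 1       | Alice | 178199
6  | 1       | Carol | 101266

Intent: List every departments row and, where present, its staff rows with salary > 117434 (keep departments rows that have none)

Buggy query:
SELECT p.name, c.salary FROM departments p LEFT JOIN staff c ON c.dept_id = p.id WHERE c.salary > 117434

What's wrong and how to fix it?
Bug: A WHERE condition on the right-hand table after LEFT JOIN drops unmatched parents

Fix: Put 'c.salary > 117434' in the JOIN's ON clause instead of WHERE

Corrected query:
SELECT p.name, c.salary FROM departments p LEFT JOIN staff c ON c.dept_id = p.id AND c.salary > 117434

Result:
name        | salary
------------+-------
HR          | 178199
Engineering | NULL  
Marketing   | 167185
Sales       | 143019
Finance     | NULL  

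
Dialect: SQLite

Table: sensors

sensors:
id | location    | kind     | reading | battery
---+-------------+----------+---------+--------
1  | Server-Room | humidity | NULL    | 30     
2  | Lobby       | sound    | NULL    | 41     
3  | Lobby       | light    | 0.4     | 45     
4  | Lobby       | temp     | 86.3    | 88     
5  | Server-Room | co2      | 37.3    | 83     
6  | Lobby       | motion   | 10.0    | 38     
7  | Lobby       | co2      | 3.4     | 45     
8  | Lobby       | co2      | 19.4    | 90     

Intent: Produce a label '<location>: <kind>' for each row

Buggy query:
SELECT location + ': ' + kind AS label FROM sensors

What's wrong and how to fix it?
Bug: SQLite uses || for string concatenation; + coerces text to numbers (yielding 0)

Fix: Replace + with || to concatenate text

Corrected query:
SELECT location || ': ' || kind AS label FROM sensors

Result:
label                
---------------------
Server-Room: humidity
Lobby: sound         
Lobby: light         
Lobby: temp          
Server-Room: co2     
Lobby: motion        
Lobby: co2           
Lobby: co2           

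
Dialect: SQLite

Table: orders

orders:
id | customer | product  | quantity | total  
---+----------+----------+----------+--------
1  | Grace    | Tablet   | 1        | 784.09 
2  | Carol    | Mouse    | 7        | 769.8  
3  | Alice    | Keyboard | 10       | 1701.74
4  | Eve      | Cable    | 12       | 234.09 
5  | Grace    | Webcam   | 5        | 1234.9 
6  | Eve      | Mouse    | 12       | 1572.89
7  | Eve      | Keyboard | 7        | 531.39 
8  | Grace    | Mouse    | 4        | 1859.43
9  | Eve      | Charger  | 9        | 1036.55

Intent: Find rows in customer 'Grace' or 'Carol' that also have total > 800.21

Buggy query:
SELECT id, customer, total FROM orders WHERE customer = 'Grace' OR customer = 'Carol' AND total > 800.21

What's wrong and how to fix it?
Bug: Without parentheses, AND is evaluated before OR, so the total filter only applies to the 'Carol' branch

Fix: Add parentheses around the OR so the AND applies to both alternatives

Corrected query:
SELECT id, customer, total FROM orders WHERE (customer = 'Grace' OR customer = 'Carol') AND total > 800.21

Result:
id | customer | total  
---+----------+--------
5  | Grace    | 1234.9 
8  | Grace    | 1859.43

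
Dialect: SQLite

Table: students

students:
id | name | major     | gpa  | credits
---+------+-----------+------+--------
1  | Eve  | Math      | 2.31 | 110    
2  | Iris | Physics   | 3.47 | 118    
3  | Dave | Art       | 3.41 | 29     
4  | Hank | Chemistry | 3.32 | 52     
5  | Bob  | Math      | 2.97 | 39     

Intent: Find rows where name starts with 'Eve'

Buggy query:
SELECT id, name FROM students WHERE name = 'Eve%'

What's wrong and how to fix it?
Bug: Wildcards only work with LIKE; '=' treats '%' as a literal character

Fix: Replace '=' with LIKE so 'Eve%' is treated as a pattern

Corrected query:
SELECT id, name FROM students WHERE name LIKE 'Eve%'

Result:
id | name
---+-----
1  | Eve 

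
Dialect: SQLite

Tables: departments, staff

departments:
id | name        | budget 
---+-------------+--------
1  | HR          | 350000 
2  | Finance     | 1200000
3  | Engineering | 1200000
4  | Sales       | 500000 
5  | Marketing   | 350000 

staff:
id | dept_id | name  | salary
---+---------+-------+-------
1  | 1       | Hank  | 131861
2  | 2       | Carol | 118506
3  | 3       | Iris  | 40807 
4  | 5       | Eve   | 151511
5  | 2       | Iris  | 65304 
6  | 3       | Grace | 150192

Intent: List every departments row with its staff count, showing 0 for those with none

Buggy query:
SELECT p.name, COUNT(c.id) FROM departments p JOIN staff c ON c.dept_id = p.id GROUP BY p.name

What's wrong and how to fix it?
Bug: An inner join excludes parents with zero children

Fix: Switch to LEFT JOIN to retain unmatched parent rows

Corrected query:
SELECT p.name, COUNT(c.id) FROM departments p LEFT JOIN staff c ON c.dept_id = p.id GROUP BY p.name

Result:
name        | COUNT(c.id)
------------+------------
Engineering | 2          
Finance     | 2          
HR          | 1          
Marketing   | 1          
Sales       | 0          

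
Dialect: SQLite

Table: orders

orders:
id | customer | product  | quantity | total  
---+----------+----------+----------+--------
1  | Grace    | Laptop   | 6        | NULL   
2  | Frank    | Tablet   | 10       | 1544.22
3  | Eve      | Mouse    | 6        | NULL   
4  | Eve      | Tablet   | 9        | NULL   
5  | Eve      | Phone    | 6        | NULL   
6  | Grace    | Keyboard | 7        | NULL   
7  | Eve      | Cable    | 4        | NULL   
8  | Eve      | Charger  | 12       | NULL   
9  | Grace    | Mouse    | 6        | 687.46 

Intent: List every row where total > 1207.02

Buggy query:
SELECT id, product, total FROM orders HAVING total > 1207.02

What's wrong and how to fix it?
Bug: HAVING filters the output of aggregation, but this query has no GROUP BY and no aggregate functions, so SQLite rejects it (HAVING clause on a non-aggregate query); the condition here is per row

Fix: Replace HAVING with WHERE since the condition applies to individual rows

Corrected query:
SELECT id, product, total FROM orders WHERE total > 1207.02

Result:
id | product | total  
---+---------+--------
2  | Tablet  | 1544.22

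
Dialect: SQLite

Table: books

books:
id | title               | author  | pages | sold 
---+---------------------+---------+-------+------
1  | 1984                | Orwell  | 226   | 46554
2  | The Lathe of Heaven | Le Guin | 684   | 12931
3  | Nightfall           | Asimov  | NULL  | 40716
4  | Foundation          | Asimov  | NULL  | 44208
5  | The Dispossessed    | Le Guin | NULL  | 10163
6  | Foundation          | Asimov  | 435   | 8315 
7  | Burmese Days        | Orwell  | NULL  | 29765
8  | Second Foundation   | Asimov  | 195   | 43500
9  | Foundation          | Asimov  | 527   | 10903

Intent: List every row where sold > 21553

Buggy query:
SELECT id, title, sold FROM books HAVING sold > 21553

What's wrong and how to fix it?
Bug: This is a non-aggregate query (no GROUP BY, no aggregates), so in SQLite the HAVING clause is invalid here; a row-level condition belongs in WHERE

Fix: Use WHERE for row-level filtering

Corrected query:
SELECT id, title, sold FROM books WHERE sold > 21553

Result:
id | title             | sold 
---+-------------------+------
1  | 1984              | 46554
3  | Nightfall         | 40716
4  | Foundation        | 44208
7  | Burmese Days      | 29765
8  | Second Foundation | 43500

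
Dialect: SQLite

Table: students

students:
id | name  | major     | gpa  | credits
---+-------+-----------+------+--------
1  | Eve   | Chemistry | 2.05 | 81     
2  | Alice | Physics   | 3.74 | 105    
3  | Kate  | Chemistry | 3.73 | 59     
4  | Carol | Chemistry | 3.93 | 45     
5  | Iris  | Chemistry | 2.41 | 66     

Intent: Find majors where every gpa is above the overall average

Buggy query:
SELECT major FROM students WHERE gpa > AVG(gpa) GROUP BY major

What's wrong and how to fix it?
Bug: AVG() is an aggregate; it can't sit directly in WHERE

Fix: Use a subquery for AVG and a HAVING MIN(...) filter so the condition holds for every row in the group

Corrected query:
SELECT major FROM students GROUP BY major HAVING MIN(gpa) > (SELECT AVG(gpa) FROM students)

Result:
major  
-------
Physics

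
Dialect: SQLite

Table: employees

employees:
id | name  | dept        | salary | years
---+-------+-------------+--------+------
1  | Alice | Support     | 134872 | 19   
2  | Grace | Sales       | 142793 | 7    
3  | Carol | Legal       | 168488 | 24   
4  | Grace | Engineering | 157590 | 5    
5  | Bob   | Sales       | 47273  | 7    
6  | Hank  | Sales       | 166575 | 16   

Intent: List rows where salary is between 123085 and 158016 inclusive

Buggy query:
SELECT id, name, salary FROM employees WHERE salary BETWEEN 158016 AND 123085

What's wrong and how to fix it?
Bug: BETWEEN expects the lower bound first; with 158016 AND 123085 the range is empty

Fix: Write BETWEEN 123085 AND 158016

Corrected query:
SELECT id, name, salary FROM employees WHERE salary BETWEEN 123085 AND 158016

Result:
id | name  | salary
---+-------+-------
1  | Alice | 134872
2  | Grace | 142793
4  | Grace | 157590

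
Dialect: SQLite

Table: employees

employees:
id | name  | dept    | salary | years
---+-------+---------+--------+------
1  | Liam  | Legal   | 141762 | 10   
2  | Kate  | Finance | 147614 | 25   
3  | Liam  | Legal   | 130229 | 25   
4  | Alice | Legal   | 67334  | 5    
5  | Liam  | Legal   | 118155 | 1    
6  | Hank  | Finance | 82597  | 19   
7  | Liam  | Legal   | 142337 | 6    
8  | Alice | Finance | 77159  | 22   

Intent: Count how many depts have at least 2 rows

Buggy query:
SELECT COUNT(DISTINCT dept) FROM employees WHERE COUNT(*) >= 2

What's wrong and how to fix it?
Bug: COUNT(*) cannot appear in WHERE; the per-group count doesn't exist yet

Fix: Group first with HAVING COUNT(*) >= 2, then COUNT the resulting groups

Corrected query:
SELECT COUNT(*) FROM (SELECT dept FROM employees GROUP BY dept HAVING COUNT(*) >= 2)

Result:
COUNT(*)
--------
2       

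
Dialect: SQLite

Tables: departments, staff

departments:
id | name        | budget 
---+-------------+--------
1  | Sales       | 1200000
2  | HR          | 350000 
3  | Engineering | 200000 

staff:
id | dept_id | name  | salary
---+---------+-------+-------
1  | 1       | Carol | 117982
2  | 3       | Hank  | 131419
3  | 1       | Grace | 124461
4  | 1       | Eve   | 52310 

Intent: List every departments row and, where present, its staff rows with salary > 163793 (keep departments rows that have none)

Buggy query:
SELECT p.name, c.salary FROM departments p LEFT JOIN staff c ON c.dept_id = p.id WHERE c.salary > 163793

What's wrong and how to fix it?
Bug: A WHERE condition on the right-hand table after LEFT JOIN drops unmatched parents

Fix: Put 'c.salary > 163793' in the JOIN's ON clause instead of WHERE

Corrected query:
SELECT p.name, c.salary FROM departments p LEFT JOIN staff c ON c.dept_id = p.id AND c.salary > 163793

Result:
name        | salary
------------+-------
Sales       | NULL  
HR          | NULL  
Engineering | NULL  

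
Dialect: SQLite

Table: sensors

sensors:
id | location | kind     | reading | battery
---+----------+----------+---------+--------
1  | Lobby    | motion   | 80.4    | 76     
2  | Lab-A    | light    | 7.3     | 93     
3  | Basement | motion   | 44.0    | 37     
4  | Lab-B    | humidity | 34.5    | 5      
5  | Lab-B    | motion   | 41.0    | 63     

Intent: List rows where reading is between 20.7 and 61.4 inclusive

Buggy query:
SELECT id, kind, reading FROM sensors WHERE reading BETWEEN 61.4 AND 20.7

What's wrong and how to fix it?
Bug: BETWEEN expects the lower bound first; with 61.4 AND 20.7 the range is empty

Fix: Write BETWEEN 20.7 AND 61.4

Corrected query:
SELECT id, kind, reading FROM sensors WHERE reading BETWEEN 20.7 AND 61.4

Result:
id | kind     | reading
---+----------+--------
3  | motion   | 44     
4  | humidity | 34.5   
5  | motion   | 41     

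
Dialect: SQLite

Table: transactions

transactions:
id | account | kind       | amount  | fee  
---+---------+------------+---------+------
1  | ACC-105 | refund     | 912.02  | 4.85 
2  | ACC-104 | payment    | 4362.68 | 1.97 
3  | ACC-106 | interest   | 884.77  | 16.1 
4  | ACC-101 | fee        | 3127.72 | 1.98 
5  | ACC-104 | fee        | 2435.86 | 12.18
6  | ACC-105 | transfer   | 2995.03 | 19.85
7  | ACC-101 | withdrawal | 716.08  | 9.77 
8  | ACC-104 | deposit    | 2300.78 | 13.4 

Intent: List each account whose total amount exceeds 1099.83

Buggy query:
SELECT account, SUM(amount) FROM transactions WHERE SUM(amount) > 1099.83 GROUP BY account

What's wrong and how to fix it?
Bug: SUM(amount) is an aggregate, but WHERE filters rows before aggregation

Fix: Move the aggregate condition to a HAVING clause

Corrected query:
SELECT account, SUM(amount) FROM transactions GROUP BY account HAVING SUM(amount) > 1099.83

Result:
account | SUM(amount)
--------+------------
ACC-101 | 3843.8     
ACC-104 | 9099.32    
ACC-105 | 3907.05    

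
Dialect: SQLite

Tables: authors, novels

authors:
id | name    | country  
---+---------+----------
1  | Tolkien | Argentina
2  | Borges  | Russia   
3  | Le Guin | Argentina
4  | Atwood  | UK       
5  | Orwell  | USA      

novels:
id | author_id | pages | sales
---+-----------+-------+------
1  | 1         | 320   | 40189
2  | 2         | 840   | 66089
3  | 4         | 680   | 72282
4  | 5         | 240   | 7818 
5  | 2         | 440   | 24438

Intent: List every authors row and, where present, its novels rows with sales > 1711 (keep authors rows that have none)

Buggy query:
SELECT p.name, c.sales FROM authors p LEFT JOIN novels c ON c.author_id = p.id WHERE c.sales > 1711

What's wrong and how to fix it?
Bug: Filtering c.sales in WHERE discards the NULL rows produced by LEFT JOIN, turning it into an inner join

Fix: Move the right-table condition into the ON clause so unmatched parents are kept

Corrected query:
SELECT p.name, c.sales FROM authors p LEFT JOIN novels c ON c.author_id = p.id AND c.sales > 1711

Result:
name    | sales
--------+------
Tolkien | 40189
Borges  | 24438
Borges  | 66089
Le Guin | NULL 
Atwood  | 72282
Orwell  | 7818 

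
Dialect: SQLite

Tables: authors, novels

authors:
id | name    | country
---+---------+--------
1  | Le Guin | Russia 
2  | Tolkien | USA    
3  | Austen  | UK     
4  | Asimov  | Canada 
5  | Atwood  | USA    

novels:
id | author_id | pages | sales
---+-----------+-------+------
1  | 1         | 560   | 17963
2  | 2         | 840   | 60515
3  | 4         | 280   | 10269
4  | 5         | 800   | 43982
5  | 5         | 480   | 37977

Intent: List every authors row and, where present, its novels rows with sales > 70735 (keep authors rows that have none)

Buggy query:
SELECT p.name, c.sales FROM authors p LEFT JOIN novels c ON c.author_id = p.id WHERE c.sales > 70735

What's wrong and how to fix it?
Bug: A WHERE condition on the right-hand table after LEFT JOIN drops unmatched parents

Fix: Move the right-table condition into the ON clause so unmatched parents are kept

Corrected query:
SELECT p.name, c.sales FROM authors p LEFT JOIN novels c ON c.author_id = p.id AND c.sales > 70735

Result:
name    | sales
--------+------
Le Guin | NULL 
Tolkien | NULL 
Austen  | NULL 
Asimov  | NULL 
Atwood  | NULL 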